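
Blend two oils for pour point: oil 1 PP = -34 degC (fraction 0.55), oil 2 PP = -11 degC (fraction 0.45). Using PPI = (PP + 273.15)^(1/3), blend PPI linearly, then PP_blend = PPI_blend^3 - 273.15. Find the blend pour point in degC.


PPI_1 = (-34 + 273.15)^(1/3) = 6.20712
PPI_2 = (-11 + 273.15)^(1/3) = 6.400049
PPI_blend = 0.55 * 6.20712 + 0.45 * 6.400049 = 6.293938
PP_blend = 6.293938^3 - 273.15 = 249.3259 - 273.15 = -23.82

-23.82 degC


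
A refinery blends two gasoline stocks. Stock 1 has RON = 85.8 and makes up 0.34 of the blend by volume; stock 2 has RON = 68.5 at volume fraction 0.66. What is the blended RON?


Linear blending: RON_blend = sum(vi * RONi)
Contribution 1: 0.34 * 85.8 = 29.172
Contribution 2: 0.66 * 68.5 = 45.21
RON_blend = 29.172 + 45.21 = 74.382

74.382


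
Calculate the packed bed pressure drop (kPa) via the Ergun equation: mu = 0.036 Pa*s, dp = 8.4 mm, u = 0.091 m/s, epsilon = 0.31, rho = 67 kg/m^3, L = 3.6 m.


dp = 8.4 mm = 0.0084 m
Viscous term = 150*0.036*0.091*(1-0.31)^2 / (0.0084^2*0.31^3) = 111299
Inertial term = 1.75*67*0.091^2*(1-0.31) / (0.0084*0.31^3) = 2677.2
dP/L = 111299 + 2677.2 = 113976 Pa/m
dP = 113976 * 3.6 / 1000 = 410.3 kPa

410.3 kPa


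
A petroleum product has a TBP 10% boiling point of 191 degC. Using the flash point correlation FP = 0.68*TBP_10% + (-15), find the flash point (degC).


FP = 0.68 * 191 + (-15) = 114.88

114.88 degC


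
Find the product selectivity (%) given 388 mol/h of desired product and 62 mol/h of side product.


Selectivity = desired / (desired + undesired) * 100
Total products = 388 + 62 = 450 mol/h
S = 388 / 450 * 100
= 0.8622 * 100
= 86.22 %

86.22 %


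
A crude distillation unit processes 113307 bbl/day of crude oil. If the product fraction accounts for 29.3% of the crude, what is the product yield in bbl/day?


Crude throughput = 113307 bbl/day
Fraction yield = 29.3%
yield = throughput * fraction / 100
yield = 113307 * 29.3 / 100 = 33198.951

33198.951 bbl/day


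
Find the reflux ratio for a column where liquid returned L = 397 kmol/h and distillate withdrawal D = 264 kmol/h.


Reflux ratio definition: R = L / D (liquid returned / distillate withdrawn)
L = 397 kmol/h, D = 264 kmol/h
R = 397 / 264 = 1.504

1.504


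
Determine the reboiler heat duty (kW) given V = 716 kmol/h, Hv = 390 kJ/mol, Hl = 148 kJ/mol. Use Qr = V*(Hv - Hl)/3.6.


Qr = 716 * (390 - 148) / 3.6 = 716 * 242 / 3.6 = 48130

48130 kW


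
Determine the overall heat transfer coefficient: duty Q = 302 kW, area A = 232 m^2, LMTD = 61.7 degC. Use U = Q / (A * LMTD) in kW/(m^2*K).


From Q = U*A*LMTD, U = Q / (A * LMTD)
U = 302 / (232 * 61.7) = 302 / 14314.4 = 0.02110

0.02110 kW/(m^2*K)


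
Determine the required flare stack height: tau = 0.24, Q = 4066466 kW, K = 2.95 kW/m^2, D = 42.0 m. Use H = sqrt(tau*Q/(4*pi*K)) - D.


tau*Q/(4*pi*K) = 0.24 * 4066466 / (4 * pi * 2.95) = 26326.7
sqrt(26326.7) = 162.255
H = 162.255 - 42.0 = 120.3

120.3 m


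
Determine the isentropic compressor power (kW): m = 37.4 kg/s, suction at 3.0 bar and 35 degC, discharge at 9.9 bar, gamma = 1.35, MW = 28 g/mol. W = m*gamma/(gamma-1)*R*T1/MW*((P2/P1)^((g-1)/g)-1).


Isentropic work: W = m*(gamma/(gamma-1))*(R*T1/MW)*((P2/P1)^((gamma-1)/gamma) - 1)
T1 = 35 + 273.15 = 308.15 K
Pressure ratio = 9.9 / 3.0 = 3.3
Exponent = (1.35 - 1)/1.35 = 0.259259
(P2/P1)^exp - 1 = 3.3^0.259259 - 1 = 0.362791
W = 37.4 * 1.35 / 0.35 * 8.314 * 308.15 / 28 * 0.362791 = 4789

4789 kW


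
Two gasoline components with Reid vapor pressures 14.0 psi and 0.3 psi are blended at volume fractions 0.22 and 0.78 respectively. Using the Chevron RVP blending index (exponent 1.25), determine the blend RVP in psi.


Chevron index: RVP_blend = (sum xi*RVPi^1.25)^(1/1.25)
RVP^1.25 terms: 0.22 * 14.0^1.25 + 0.78 * 0.3^1.25 = 6.13094
RVP_blend = 6.13094^(1/1.25) = 4.266

4.266 psi


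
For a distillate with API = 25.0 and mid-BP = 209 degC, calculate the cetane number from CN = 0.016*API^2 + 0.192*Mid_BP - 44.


CN = 0.016 * 25.0^2 + 0.192 * 209 - 44
CN = 10 + 40.128 - 44 = 6.128

6.128


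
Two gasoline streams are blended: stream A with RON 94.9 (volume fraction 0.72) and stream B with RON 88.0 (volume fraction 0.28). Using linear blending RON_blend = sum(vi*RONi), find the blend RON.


Linear blending: RON_blend = sum(vi * RONi)
Contribution 1: 0.72 * 94.9 = 68.328
Contribution 2: 0.28 * 88.0 = 24.64
RON_blend = 68.328 + 24.64 = 92.968

92.968


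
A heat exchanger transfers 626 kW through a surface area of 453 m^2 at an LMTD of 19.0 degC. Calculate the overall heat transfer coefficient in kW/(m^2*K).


From Q = U*A*LMTD, U = Q / (A * LMTD)
U = 626 / (453 * 19.0) = 626 / 8607 = 0.07273

0.07273 kW/(m^2*K)


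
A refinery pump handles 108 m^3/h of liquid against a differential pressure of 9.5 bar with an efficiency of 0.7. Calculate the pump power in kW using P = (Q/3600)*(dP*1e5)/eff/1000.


Q = 108 / 3600 = 0.03 m^3/s
P = 0.03 * (9.5 * 1e5) / 0.7 / 1000 = 40.71

40.71 kW


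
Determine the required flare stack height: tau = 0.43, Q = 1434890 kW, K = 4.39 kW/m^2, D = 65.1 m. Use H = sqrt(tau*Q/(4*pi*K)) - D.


tau*Q/(4*pi*K) = 0.43 * 1434890 / (4 * pi * 4.39) = 11184.4
sqrt(11184.4) = 105.756
H = 105.756 - 65.1 = 40.66

40.66 m


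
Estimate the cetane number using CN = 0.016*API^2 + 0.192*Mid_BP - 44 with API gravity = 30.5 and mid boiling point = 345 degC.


CN = 0.016 * 30.5^2 + 0.192 * 345 - 44
CN = 14.884 + 66.24 - 44 = 37.124

37.124


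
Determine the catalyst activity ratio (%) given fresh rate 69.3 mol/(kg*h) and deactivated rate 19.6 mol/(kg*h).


Activity (%) = (rate_used / rate_fresh) * 100
rate_used = 19.6, rate_fresh = 69.3
= (19.6 / 69.3) * 100
= 0.2828 * 100 = 28.28

28.28 %


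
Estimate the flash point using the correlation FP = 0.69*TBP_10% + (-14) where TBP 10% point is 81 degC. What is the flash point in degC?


FP = 0.69 * 81 + (-14) = 41.89

41.89 degC


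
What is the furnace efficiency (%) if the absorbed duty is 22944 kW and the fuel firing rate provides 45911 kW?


Furnace efficiency = Q_absorbed / Q_fuel * 100
= 22944 / 45911 * 100 = 49.97

49.97 %


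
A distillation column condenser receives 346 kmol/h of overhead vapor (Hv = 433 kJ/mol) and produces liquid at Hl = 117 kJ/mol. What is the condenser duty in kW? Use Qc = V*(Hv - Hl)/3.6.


Qc = 346 * (433 - 117) / 3.6 = 346 * 316 / 3.6 = 30370

30370 kW


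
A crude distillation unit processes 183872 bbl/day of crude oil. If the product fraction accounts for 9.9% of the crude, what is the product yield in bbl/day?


Crude throughput = 183872 bbl/day
Fraction yield = 9.9%
yield = throughput * fraction / 100
yield = 183872 * 9.9 / 100 = 18203.328

18203.328 bbl/day


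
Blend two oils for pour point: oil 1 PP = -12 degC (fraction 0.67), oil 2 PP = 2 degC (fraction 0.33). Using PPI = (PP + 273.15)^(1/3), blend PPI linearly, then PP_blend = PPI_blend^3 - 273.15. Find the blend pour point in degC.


PPI_1 = (-12 + 273.15)^(1/3) = 6.391901
PPI_2 = (2 + 273.15)^(1/3) = 6.504139
PPI_blend = 0.67 * 6.391901 + 0.33 * 6.504139 = 6.42894
PP_blend = 6.42894^3 - 273.15 = 265.7163 - 273.15 = -7.43

-7.43 degC


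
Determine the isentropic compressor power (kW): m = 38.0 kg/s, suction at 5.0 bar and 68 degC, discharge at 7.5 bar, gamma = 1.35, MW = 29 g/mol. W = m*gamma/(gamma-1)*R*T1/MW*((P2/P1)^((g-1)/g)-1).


Isentropic work: W = m*(gamma/(gamma-1))*(R*T1/MW)*((P2/P1)^((gamma-1)/gamma) - 1)
T1 = 68 + 273.15 = 341.15 K
Pressure ratio = 7.5 / 5.0 = 1.5
Exponent = (1.35 - 1)/1.35 = 0.259259
(P2/P1)^exp - 1 = 1.5^0.259259 - 1 = 0.110844
W = 38.0 * 1.35 / 0.35 * 8.314 * 341.15 / 29 * 0.110844 = 1589

1589 kW


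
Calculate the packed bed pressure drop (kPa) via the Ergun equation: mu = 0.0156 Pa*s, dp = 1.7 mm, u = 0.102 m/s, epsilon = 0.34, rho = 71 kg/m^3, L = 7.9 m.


dp = 1.7 mm = 0.0017 m
Viscous term = 150*0.0156*0.102*(1-0.34)^2 / (0.0017^2*0.34^3) = 915312
Inertial term = 1.75*71*0.102^2*(1-0.34) / (0.0017*0.34^3) = 12768.9
dP/L = 915312 + 12768.9 = 928081 Pa/m
dP = 928081 * 7.9 / 1000 = 7332 kPa

7332 kPa


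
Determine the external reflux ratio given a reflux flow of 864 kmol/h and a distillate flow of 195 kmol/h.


Reflux ratio definition: R = L / D (liquid returned / distillate withdrawn)
L = 864 kmol/h, D = 195 kmol/h
R = 864 / 195 = 4.431

4.431


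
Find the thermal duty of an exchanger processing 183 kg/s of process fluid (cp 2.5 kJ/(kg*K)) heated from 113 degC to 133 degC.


Q = m_dot * cp * delta_T
delta_T = 133 - 113 = 20 K
Q = 183 * 2.5 * 20
= 457.5 * 20
= 9150 kW

9150 kW


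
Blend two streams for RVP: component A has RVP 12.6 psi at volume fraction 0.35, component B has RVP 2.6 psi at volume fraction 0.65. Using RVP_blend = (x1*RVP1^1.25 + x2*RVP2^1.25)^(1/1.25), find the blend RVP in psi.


Chevron index: RVP_blend = (sum xi*RVPi^1.25)^(1/1.25)
RVP^1.25 terms: 0.35 * 12.6^1.25 + 0.65 * 2.6^1.25 = 10.4547
RVP_blend = 10.4547^(1/1.25) = 6.538

6.538 psi


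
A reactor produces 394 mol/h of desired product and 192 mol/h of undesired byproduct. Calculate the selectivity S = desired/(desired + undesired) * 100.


Selectivity = desired / (desired + undesired) * 100
Total products = 394 + 192 = 586 mol/h
S = 394 / 586 * 100
= 0.6724 * 100
= 67.24 %

67.24 %


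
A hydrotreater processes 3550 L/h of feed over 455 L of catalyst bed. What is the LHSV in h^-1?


LHSV = volumetric feed rate / catalyst volume
= 3550 L/h / 455 L
= 7.802 h^-1

7.802 h^-1


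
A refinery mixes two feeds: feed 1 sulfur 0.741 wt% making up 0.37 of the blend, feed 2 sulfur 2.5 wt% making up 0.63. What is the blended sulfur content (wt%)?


Linear sulfur blending: S_blend = x1*S1 + x2*S2
Contribution 1: 0.37 * 0.741 = 0.27417 wt%
Contribution 2: 0.63 * 2.5 = 1.575 wt%
S_blend = 0.27417 + 1.575 = 1.84917

1.84917 wt%


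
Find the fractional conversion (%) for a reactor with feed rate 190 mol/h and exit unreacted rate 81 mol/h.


X = (F_in - F_out) / F_in * 100
Moles reacted = 190 - 81 = 109
X = 109 / 190 * 100
= 0.5737 * 100
= 57.37 %

57.37 %


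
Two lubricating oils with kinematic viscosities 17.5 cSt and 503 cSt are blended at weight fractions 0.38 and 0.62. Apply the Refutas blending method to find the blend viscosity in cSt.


Refutas method: VBN_i = 14.534*ln(ln(visc_i + 0.8)) + 10.975, blended linearly by mass fraction; since VBN is linear in VBI_i = ln(ln(visc_i + 0.8)) and the fractions sum to 1, blend VBI directly: visc = exp(exp(VBI_blend)) - 0.8
VBI_1 = ln(ln(17.5 + 0.8)) = 1.06709
VBI_2 = ln(ln(503 + 0.8)) = 1.82812
VBI_blend = 0.38 * 1.06709 + 0.62 * 1.82812 = 1.53893
visc_blend = exp(exp(1.53893)) - 0.8 = 104.8

104.8 cSt


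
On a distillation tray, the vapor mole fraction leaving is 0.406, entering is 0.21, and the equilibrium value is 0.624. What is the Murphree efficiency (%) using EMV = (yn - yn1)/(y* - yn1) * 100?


Murphree vapor efficiency: EMV = (y_n - y_(n-1)) / (y*_n - y_(n-1)) * 100
EMV = (0.406 - 0.21) / (0.624 - 0.21) * 100 = 0.196 / 0.414 * 100 = 47.34

47.34 %


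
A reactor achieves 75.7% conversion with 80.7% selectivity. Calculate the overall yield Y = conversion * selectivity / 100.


Overall yield = conversion (%) * selectivity (%) / 100
Conversion = 75.7%, Selectivity = 80.7%
Y = 75.7 * 80.7 / 100
= 61.0899 %

61.0899 %


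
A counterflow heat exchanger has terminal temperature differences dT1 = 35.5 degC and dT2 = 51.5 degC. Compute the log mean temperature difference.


LMTD = (dT1 - dT2) / ln(dT1/dT2)
= (35.5 - 51.5) / ln(35.5 / 51.5) = -16 / -0.372049 = 43.01

43.01 degC


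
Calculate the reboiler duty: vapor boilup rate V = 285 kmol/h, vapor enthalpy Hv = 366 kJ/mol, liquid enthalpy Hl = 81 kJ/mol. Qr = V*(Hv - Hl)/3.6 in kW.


Qr = 285 * (366 - 81) / 3.6 = 285 * 285 / 3.6 = 22560

22560 kW


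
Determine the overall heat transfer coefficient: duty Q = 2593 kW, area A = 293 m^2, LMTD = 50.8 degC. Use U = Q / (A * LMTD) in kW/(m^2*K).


From Q = U*A*LMTD, U = Q / (A * LMTD)
U = 2593 / (293 * 50.8) = 2593 / 14884.4 = 0.1742

0.1742 kW/(m^2*K)


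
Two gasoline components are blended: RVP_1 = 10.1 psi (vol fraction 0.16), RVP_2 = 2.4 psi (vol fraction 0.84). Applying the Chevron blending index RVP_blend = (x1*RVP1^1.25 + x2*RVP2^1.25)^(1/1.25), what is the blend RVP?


Chevron index: RVP_blend = (sum xi*RVPi^1.25)^(1/1.25)
RVP^1.25 terms: 0.16 * 10.1^1.25 + 0.84 * 2.4^1.25 = 5.3901
RVP_blend = 5.3901^(1/1.25) = 3.848

3.848 psi


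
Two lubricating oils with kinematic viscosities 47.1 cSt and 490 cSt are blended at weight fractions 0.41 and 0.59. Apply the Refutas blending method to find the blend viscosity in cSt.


Refutas method: VBN_i = 14.534*ln(ln(visc_i + 0.8)) + 10.975, blended linearly by mass fraction; since VBN is linear in VBI_i = ln(ln(visc_i + 0.8)) and the fractions sum to 1, blend VBI directly: visc = exp(exp(VBI_blend)) - 0.8
VBI_1 = ln(ln(47.1 + 0.8)) = 1.35303
VBI_2 = ln(ln(490 + 0.8)) = 1.82391
VBI_blend = 0.41 * 1.35303 + 0.59 * 1.82391 = 1.63085
visc_blend = exp(exp(1.63085)) - 0.8 = 164.6

164.6 cSt


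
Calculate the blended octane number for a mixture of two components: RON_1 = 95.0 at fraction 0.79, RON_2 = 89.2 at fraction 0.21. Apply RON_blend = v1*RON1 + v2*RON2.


Linear blending: RON_blend = sum(vi * RONi)
Contribution 1: 0.79 * 95.0 = 75.05
Contribution 2: 0.21 * 89.2 = 18.732
RON_blend = 75.05 + 18.732 = 93.782

93.782


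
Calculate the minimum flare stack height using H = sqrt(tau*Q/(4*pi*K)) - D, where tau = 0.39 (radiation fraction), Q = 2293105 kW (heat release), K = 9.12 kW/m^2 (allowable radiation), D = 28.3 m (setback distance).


tau*Q/(4*pi*K) = 0.39 * 2293105 / (4 * pi * 9.12) = 7803.4
sqrt(7803.4) = 88.3369
H = 88.3369 - 28.3 = 60.04

60.04 m


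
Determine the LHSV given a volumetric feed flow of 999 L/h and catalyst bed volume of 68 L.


LHSV = volumetric feed rate / catalyst volume
= 999 L/h / 68 L
= 14.69 h^-1

14.69 h^-1


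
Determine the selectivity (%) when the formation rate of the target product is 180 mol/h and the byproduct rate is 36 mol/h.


Selectivity = desired / (desired + undesired) * 100
Total products = 180 + 36 = 216 mol/h
S = 180 / 216 * 100
= 0.8333 * 100
= 83.33 %

83.33 %


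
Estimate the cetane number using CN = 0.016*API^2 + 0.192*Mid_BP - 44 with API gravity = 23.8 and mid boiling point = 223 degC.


CN = 0.016 * 23.8^2 + 0.192 * 223 - 44
CN = 9.06304 + 42.816 - 44 = 7.87904

7.87904


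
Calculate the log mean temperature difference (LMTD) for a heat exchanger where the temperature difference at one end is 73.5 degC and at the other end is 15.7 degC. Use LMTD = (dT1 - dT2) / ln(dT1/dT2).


LMTD = (dT1 - dT2) / ln(dT1/dT2)
= (73.5 - 15.7) / ln(73.5 / 15.7) = 57.8 / 1.54362 = 37.44

37.44 degC


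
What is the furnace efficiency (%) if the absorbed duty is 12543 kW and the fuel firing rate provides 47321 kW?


Furnace efficiency = Q_absorbed / Q_fuel * 100
= 12543 / 47321 * 100 = 26.51

26.51 %


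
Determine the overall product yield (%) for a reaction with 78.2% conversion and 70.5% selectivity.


Overall yield = conversion (%) * selectivity (%) / 100
Conversion = 78.2%, Selectivity = 70.5%
Y = 78.2 * 70.5 / 100
= 55.131 %

55.131 %


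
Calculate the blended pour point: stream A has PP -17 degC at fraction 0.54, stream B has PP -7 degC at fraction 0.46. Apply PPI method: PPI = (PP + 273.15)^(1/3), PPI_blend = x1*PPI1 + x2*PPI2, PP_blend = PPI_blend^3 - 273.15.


PPI_1 = (-17 + 273.15)^(1/3) = 6.350844
PPI_2 = (-7 + 273.15)^(1/3) = 6.432436
PPI_blend = 0.54 * 6.350844 + 0.46 * 6.432436 = 6.388376
PP_blend = 6.388376^3 - 273.15 = 260.7182 - 273.15 = -12.43

-12.43 degC


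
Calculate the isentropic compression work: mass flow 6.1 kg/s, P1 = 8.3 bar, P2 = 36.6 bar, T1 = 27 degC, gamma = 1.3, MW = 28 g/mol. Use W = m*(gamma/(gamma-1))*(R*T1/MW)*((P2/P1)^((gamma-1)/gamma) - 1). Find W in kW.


Isentropic work: W = m*(gamma/(gamma-1))*(R*T1/MW)*((P2/P1)^((gamma-1)/gamma) - 1)
T1 = 27 + 273.15 = 300.15 K
Pressure ratio = 36.6 / 8.3 = 4.40964
Exponent = (1.3 - 1)/1.3 = 0.230769
(P2/P1)^exp - 1 = 4.40964^0.230769 - 1 = 0.408342
W = 6.1 * 1.3 / 0.3 * 8.314 * 300.15 / 28 * 0.408342 = 962.0

962.0 kW


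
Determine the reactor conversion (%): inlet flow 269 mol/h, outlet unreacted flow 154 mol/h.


X = (F_in - F_out) / F_in * 100
Moles reacted = 269 - 154 = 115
X = 115 / 269 * 100
= 0.4275 * 100
= 42.75 %

42.75 %


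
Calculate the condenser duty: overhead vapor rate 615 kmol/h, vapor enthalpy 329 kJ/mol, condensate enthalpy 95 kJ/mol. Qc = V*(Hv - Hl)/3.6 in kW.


Qc = 615 * (329 - 95) / 3.6 = 615 * 234 / 3.6 = 39980

39980 kW


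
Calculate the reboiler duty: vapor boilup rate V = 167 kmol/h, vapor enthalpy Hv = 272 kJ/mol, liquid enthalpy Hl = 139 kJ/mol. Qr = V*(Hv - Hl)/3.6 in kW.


Qr = 167 * (272 - 139) / 3.6 = 167 * 133 / 3.6 = 6170

6170 kW


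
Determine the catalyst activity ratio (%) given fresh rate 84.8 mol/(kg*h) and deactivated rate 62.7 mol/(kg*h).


Activity (%) = (rate_used / rate_fresh) * 100
rate_used = 62.7, rate_fresh = 84.8
= (62.7 / 84.8) * 100
= 0.7394 * 100 = 73.94

73.94 %


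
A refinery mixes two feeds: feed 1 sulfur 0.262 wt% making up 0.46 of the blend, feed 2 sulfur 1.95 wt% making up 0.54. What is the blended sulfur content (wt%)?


Linear sulfur blending: S_blend = x1*S1 + x2*S2
Contribution 1: 0.46 * 0.262 = 0.12052 wt%
Contribution 2: 0.54 * 1.95 = 1.053 wt%
S_blend = 0.12052 + 1.053 = 1.17352

1.17352 wt%


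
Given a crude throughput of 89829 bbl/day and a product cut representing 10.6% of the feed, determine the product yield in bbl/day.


Crude throughput = 89829 bbl/day
Fraction yield = 10.6%
yield = throughput * fraction / 100
yield = 89829 * 10.6 / 100 = 9521.874

9521.874 bbl/day


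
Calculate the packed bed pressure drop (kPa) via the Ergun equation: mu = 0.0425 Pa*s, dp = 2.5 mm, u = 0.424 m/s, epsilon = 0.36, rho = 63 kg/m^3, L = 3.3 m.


dp = 2.5 mm = 0.0025 m
Viscous term = 150*0.0425*0.424*(1-0.36)^2 / (0.0025^2*0.36^3) = 3796810
Inertial term = 1.75*63*0.424^2*(1-0.36) / (0.0025*0.36^3) = 108753
dP/L = 3796810 + 108753 = 3905560 Pa/m
dP = 3905560 * 3.3 / 1000 = 12890 kPa

12890 kPa


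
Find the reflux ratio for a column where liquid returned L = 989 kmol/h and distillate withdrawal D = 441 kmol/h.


Reflux ratio definition: R = L / D (liquid returned / distillate withdrawn)
L = 989 kmol/h, D = 441 kmol/h
R = 989 / 441 = 2.243

2.243


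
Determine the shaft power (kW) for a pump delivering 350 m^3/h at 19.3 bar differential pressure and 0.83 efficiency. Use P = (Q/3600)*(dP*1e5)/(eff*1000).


Q = 350 / 3600 = 0.0972222 m^3/s
P = 0.0972222 * (19.3 * 1e5) / 0.83 / 1000 = 226.1

226.1 kW


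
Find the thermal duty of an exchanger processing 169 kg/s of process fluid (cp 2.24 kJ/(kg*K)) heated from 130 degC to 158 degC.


Q = m_dot * cp * delta_T
delta_T = 158 - 130 = 28 K
Q = 169 * 2.24 * 28
= 378.56 * 28
= 10599.68 kW

10599.68 kW


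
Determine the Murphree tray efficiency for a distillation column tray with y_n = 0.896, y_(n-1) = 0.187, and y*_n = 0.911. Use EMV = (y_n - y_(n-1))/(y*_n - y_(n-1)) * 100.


Murphree vapor efficiency: EMV = (y_n - y_(n-1)) / (y*_n - y_(n-1)) * 100
EMV = (0.896 - 0.187) / (0.911 - 0.187) * 100 = 0.709 / 0.724 * 100 = 97.93

97.93 %


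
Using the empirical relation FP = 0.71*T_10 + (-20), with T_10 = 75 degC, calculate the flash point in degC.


FP = 0.71 * 75 + (-20) = 33.25

33.25 degC


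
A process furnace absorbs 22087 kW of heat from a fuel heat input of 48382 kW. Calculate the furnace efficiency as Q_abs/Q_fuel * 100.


Furnace efficiency = Q_absorbed / Q_fuel * 100
= 22087 / 48382 * 100 = 45.65

45.65 %


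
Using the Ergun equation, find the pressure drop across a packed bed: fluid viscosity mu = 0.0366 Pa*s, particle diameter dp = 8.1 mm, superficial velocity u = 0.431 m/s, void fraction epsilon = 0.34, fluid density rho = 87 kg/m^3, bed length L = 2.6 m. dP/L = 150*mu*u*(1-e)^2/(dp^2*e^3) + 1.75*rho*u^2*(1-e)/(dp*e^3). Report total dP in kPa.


dp = 8.1 mm = 0.0081 m
Viscous term = 150*0.0366*0.431*(1-0.34)^2 / (0.0081^2*0.34^3) = 399697
Inertial term = 1.75*87*0.431^2*(1-0.34) / (0.0081*0.34^3) = 58631.9
dP/L = 399697 + 58631.9 = 458329 Pa/m
dP = 458329 * 2.6 / 1000 = 1192 kPa

1192 kPa


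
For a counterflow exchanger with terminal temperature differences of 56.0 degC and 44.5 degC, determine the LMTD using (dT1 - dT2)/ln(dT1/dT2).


LMTD = (dT1 - dT2) / ln(dT1/dT2)
= (56.0 - 44.5) / ln(56.0 / 44.5) = 11.5 / 0.229863 = 50.03

50.03 degC


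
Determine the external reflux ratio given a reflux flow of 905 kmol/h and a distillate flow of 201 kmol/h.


Reflux ratio definition: R = L / D (liquid returned / distillate withdrawn)
L = 905 kmol/h, D = 201 kmol/h
R = 905 / 201 = 4.502

4.502


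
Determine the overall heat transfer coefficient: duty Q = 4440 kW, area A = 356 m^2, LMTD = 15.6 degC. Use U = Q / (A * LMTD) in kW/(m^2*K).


From Q = U*A*LMTD, U = Q / (A * LMTD)
U = 4440 / (356 * 15.6) = 4440 / 5553.6 = 0.7995

0.7995 kW/(m^2*K)


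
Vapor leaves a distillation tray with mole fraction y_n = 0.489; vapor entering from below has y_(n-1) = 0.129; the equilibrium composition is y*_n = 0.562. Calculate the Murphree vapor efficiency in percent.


Murphree vapor efficiency: EMV = (y_n - y_(n-1)) / (y*_n - y_(n-1)) * 100
EMV = (0.489 - 0.129) / (0.562 - 0.129) * 100 = 0.36 / 0.433 * 100 = 83.14

83.14 %


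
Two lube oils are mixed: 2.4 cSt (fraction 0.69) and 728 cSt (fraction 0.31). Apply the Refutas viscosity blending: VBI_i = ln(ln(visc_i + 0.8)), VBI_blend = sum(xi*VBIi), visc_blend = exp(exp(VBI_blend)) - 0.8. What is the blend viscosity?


Refutas method: VBN_i = 14.534*ln(ln(visc_i + 0.8)) + 10.975, blended linearly by mass fraction; since VBN is linear in VBI_i = ln(ln(visc_i + 0.8)) and the fractions sum to 1, blend VBI directly: visc = exp(exp(VBI_blend)) - 0.8
VBI_1 = ln(ln(2.4 + 0.8)) = 0.151133
VBI_2 = ln(ln(728 + 0.8)) = 1.88577
VBI_blend = 0.69 * 0.151133 + 0.31 * 1.88577 = 0.68887
visc_blend = exp(exp(0.68887)) - 0.8 = 6.526

6.526 cSt


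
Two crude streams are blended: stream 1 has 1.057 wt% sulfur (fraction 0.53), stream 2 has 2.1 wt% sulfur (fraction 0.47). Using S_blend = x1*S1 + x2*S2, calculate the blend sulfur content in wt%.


Linear sulfur blending: S_blend = x1*S1 + x2*S2
Contribution 1: 0.53 * 1.057 = 0.56021 wt%
Contribution 2: 0.47 * 2.1 = 0.987 wt%
S_blend = 0.56021 + 0.987 = 1.54721

1.54721 wt%


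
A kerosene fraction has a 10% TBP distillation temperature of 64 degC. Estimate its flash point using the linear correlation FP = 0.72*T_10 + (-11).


FP = 0.72 * 64 + (-11) = 35.08

35.08 degC


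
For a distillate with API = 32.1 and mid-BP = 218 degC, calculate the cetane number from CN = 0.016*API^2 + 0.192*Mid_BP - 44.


CN = 0.016 * 32.1^2 + 0.192 * 218 - 44
CN = 16.48656 + 41.856 - 44 = 14.34256

14.34256


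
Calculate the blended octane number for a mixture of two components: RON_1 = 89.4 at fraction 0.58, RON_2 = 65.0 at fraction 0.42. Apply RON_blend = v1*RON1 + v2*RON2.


Linear blending: RON_blend = sum(vi * RONi)
Contribution 1: 0.58 * 89.4 = 51.852
Contribution 2: 0.42 * 65.0 = 27.3
RON_blend = 51.852 + 27.3 = 79.152

79.152


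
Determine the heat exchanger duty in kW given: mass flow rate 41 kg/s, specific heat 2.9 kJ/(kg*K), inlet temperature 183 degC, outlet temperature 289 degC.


Q = m_dot * cp * delta_T
delta_T = 289 - 183 = 106 K
Q = 41 * 2.9 * 106
= 118.9 * 106
= 12603.4 kW

12603.4 kW


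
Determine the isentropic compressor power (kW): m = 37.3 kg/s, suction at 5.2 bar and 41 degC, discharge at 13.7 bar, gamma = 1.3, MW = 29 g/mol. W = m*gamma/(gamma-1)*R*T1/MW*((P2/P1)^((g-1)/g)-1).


Isentropic work: W = m*(gamma/(gamma-1))*(R*T1/MW)*((P2/P1)^((gamma-1)/gamma) - 1)
T1 = 41 + 273.15 = 314.15 K
Pressure ratio = 13.7 / 5.2 = 2.63462
Exponent = (1.3 - 1)/1.3 = 0.230769
(P2/P1)^exp - 1 = 2.63462^0.230769 - 1 = 0.250514
W = 37.3 * 1.3 / 0.3 * 8.314 * 314.15 / 29 * 0.250514 = 3647

3647 kW


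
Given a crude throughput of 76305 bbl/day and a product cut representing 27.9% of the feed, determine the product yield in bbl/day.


Crude throughput = 76305 bbl/day
Fraction yield = 27.9%
yield = throughput * fraction / 100
yield = 76305 * 27.9 / 100 = 21289.095

21289.095 bbl/day


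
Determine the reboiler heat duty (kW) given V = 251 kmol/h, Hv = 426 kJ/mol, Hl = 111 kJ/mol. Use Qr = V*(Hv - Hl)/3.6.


Qr = 251 * (426 - 111) / 3.6 = 251 * 315 / 3.6 = 21960

21960 kW


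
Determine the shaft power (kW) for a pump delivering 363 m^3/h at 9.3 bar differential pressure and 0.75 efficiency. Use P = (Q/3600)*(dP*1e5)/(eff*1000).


Q = 363 / 3600 = 0.100833 m^3/s
P = 0.100833 * (9.3 * 1e5) / 0.75 / 1000 = 125.0

125.0 kW


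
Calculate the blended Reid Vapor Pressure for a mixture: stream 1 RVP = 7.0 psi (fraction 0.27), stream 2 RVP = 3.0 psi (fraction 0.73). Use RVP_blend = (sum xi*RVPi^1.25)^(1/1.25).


Chevron index: RVP_blend = (sum xi*RVPi^1.25)^(1/1.25)
RVP^1.25 terms: 0.27 * 7.0^1.25 + 0.73 * 3.0^1.25 = 5.95643
RVP_blend = 5.95643^(1/1.25) = 4.169

4.169 psi


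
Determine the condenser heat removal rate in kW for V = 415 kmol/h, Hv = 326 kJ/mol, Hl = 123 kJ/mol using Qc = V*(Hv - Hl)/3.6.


Qc = 415 * (326 - 123) / 3.6 = 415 * 203 / 3.6 = 23400

23400 kW


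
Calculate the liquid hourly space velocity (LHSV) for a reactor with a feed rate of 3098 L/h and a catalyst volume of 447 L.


LHSV = volumetric feed rate / catalyst volume
= 3098 L/h / 447 L
= 6.931 h^-1

6.931 h^-1


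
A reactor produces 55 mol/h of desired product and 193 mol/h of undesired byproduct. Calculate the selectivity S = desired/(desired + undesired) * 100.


Selectivity = desired / (desired + undesired) * 100
Total products = 55 + 193 = 248 mol/h
S = 55 / 248 * 100
= 0.2218 * 100
= 22.18 %

22.18 %


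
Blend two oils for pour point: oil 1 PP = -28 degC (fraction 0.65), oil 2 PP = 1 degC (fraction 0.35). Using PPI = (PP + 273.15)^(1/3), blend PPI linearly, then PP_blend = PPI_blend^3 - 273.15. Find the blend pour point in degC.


PPI_1 = (-28 + 273.15)^(1/3) = 6.258601
PPI_2 = (1 + 273.15)^(1/3) = 6.49625
PPI_blend = 0.65 * 6.258601 + 0.35 * 6.49625 = 6.341778
PP_blend = 6.341778^3 - 273.15 = 255.0546 - 273.15 = -18.1

-18.1 degC


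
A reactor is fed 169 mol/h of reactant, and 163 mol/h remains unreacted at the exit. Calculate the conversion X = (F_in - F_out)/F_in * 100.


X = (F_in - F_out) / F_in * 100
Moles reacted = 169 - 163 = 6
X = 6 / 169 * 100
= 0.03550 * 100
= 3.550 %

3.550 %


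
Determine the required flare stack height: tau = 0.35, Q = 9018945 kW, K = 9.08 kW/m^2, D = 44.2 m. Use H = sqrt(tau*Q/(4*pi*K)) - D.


tau*Q/(4*pi*K) = 0.35 * 9018945 / (4 * pi * 9.08) = 27664.8
sqrt(27664.8) = 166.327
H = 166.327 - 44.2 = 122.1

122.1 m


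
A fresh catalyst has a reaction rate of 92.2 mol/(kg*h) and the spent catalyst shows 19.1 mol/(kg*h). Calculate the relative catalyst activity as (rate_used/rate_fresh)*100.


Activity (%) = (rate_used / rate_fresh) * 100
rate_used = 19.1, rate_fresh = 92.2
= (19.1 / 92.2) * 100
= 0.2072 * 100 = 20.72

20.72 %


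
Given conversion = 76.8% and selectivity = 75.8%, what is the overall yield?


Overall yield = conversion (%) * selectivity (%) / 100
Conversion = 76.8%, Selectivity = 75.8%
Y = 76.8 * 75.8 / 100
= 58.2144 %

58.2144 %


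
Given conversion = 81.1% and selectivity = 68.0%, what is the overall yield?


Overall yield = conversion (%) * selectivity (%) / 100
Conversion = 81.1%, Selectivity = 68.0%
Y = 81.1 * 68.0 / 100
= 55.148 %

55.148 %


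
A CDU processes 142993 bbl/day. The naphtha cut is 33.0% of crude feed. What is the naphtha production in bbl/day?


Crude throughput = 142993 bbl/day
Fraction yield = 33.0%
yield = throughput * fraction / 100
yield = 142993 * 33.0 / 100 = 47187.69

47187.69 bbl/day


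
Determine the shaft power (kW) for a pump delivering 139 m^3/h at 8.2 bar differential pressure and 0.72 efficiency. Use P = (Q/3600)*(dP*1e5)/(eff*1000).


Q = 139 / 3600 = 0.0386111 m^3/s
P = 0.0386111 * (8.2 * 1e5) / 0.72 / 1000 = 43.97

43.97 kW


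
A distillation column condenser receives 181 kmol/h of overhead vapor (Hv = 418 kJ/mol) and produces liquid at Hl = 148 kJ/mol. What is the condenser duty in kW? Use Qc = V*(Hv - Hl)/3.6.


Qc = 181 * (418 - 148) / 3.6 = 181 * 270 / 3.6 = 13580

13580 kW


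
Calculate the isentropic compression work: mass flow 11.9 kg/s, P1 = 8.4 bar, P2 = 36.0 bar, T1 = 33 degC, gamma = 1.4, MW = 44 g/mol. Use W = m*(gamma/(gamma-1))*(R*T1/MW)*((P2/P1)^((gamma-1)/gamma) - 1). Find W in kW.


Isentropic work: W = m*(gamma/(gamma-1))*(R*T1/MW)*((P2/P1)^((gamma-1)/gamma) - 1)
T1 = 33 + 273.15 = 306.15 K
Pressure ratio = 36.0 / 8.4 = 4.28571
Exponent = (1.4 - 1)/1.4 = 0.285714
(P2/P1)^exp - 1 = 4.28571^0.285714 - 1 = 0.515576
W = 11.9 * 1.4 / 0.4 * 8.314 * 306.15 / 44 * 0.515576 = 1242

1242 kW


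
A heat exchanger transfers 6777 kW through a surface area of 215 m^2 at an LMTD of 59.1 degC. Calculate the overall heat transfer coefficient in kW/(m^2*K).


From Q = U*A*LMTD, U = Q / (A * LMTD)
U = 6777 / (215 * 59.1) = 6777 / 12706.5 = 0.5333

0.5333 kW/(m^2*K)


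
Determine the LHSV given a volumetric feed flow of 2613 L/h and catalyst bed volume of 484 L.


LHSV = volumetric feed rate / catalyst volume
= 2613 L/h / 484 L
= 5.399 h^-1

5.399 h^-1


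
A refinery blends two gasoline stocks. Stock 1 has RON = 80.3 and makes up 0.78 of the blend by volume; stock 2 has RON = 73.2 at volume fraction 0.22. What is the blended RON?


Linear blending: RON_blend = sum(vi * RONi)
Contribution 1: 0.78 * 80.3 = 62.634
Contribution 2: 0.22 * 73.2 = 16.104
RON_blend = 62.634 + 16.104 = 78.738

78.738


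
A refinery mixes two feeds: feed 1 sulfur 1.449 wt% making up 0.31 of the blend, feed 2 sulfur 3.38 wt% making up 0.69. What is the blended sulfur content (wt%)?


Linear sulfur blending: S_blend = x1*S1 + x2*S2
Contribution 1: 0.31 * 1.449 = 0.44919 wt%
Contribution 2: 0.69 * 3.38 = 2.3322 wt%
S_blend = 0.44919 + 2.3322 = 2.78139

2.78139 wt%


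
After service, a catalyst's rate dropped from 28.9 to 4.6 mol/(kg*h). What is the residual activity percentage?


Activity (%) = (rate_used / rate_fresh) * 100
rate_used = 4.6, rate_fresh = 28.9
= (4.6 / 28.9) * 100
= 0.1592 * 100 = 15.92

15.92 %


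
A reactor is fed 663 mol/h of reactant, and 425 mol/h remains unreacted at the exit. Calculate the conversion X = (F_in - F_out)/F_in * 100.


X = (F_in - F_out) / F_in * 100
Moles reacted = 663 - 425 = 238
X = 238 / 663 * 100
= 0.3590 * 100
= 35.90 %

35.90 %


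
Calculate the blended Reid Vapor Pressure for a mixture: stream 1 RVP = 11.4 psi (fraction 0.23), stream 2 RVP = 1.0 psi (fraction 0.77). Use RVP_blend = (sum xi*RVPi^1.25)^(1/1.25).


Chevron index: RVP_blend = (sum xi*RVPi^1.25)^(1/1.25)
RVP^1.25 terms: 0.23 * 11.4^1.25 + 0.77 * 1.0^1.25 = 5.58791
RVP_blend = 5.58791^(1/1.25) = 3.961

3.961 psi


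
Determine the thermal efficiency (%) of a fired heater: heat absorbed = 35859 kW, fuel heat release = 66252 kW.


Furnace efficiency = Q_absorbed / Q_fuel * 100
= 35859 / 66252 * 100 = 54.13

54.13 %


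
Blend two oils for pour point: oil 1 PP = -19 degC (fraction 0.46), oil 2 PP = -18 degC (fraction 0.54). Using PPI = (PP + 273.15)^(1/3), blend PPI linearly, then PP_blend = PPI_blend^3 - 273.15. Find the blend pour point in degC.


PPI_1 = (-19 + 273.15)^(1/3) = 6.334272
PPI_2 = (-18 + 273.15)^(1/3) = 6.342569
PPI_blend = 0.46 * 6.334272 + 0.54 * 6.342569 = 6.338752
PP_blend = 6.338752^3 - 273.15 = 254.6896 - 273.15 = -18.46

-18.46 degC


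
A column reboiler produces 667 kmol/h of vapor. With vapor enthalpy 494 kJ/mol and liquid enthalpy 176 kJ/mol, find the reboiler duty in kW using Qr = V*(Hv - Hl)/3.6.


Qr = 667 * (494 - 176) / 3.6 = 667 * 318 / 3.6 = 58920

58920 kW


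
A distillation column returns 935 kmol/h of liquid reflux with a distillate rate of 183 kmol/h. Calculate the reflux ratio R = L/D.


Reflux ratio definition: R = L / D (liquid returned / distillate withdrawn)
L = 935 kmol/h, D = 183 kmol/h
R = 935 / 183 = 5.109

5.109


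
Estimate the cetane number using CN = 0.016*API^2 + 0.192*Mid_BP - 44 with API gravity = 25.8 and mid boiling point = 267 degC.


CN = 0.016 * 25.8^2 + 0.192 * 267 - 44
CN = 10.65024 + 51.264 - 44 = 17.91424

17.91424


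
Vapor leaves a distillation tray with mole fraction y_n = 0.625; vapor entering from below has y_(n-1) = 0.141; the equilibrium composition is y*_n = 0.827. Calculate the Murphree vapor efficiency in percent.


Murphree vapor efficiency: EMV = (y_n - y_(n-1)) / (y*_n - y_(n-1)) * 100
EMV = (0.625 - 0.141) / (0.827 - 0.141) * 100 = 0.484 / 0.686 * 100 = 70.55

70.55 %


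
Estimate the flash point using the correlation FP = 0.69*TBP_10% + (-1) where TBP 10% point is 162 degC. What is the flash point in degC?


FP = 0.69 * 162 + (-1) = 110.78

110.78 degC


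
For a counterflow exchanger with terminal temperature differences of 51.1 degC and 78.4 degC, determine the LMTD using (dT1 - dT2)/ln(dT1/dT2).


LMTD = (dT1 - dT2) / ln(dT1/dT2)
= (51.1 - 78.4) / ln(51.1 / 78.4) = -27.3 / -0.428039 = 63.78

63.78 degC


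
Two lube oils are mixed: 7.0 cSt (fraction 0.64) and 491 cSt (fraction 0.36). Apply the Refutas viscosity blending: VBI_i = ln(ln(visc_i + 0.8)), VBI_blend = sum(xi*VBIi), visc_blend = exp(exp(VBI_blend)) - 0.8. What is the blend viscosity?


Refutas method: VBN_i = 14.534*ln(ln(visc_i + 0.8)) + 10.975, blended linearly by mass fraction; since VBN is linear in VBI_i = ln(ln(visc_i + 0.8)) and the fractions sum to 1, blend VBI directly: visc = exp(exp(VBI_blend)) - 0.8
VBI_1 = ln(ln(7.0 + 0.8)) = 0.719849
VBI_2 = ln(ln(491 + 0.8)) = 1.82424
VBI_blend = 0.64 * 0.719849 + 0.36 * 1.82424 = 1.11743
visc_blend = exp(exp(1.11743)) - 0.8 = 20.46

20.46 cSt


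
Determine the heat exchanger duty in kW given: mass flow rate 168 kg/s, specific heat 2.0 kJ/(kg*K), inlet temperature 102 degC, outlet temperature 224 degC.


Q = m_dot * cp * delta_T
delta_T = 224 - 102 = 122 K
Q = 168 * 2.0 * 122
= 336 * 122
= 40992 kW

40992 kW


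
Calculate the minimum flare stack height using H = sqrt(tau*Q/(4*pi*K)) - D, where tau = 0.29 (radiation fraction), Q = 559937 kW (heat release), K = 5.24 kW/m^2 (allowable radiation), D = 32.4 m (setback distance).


tau*Q/(4*pi*K) = 0.29 * 559937 / (4 * pi * 5.24) = 2466.02
sqrt(2466.02) = 49.659
H = 49.659 - 32.4 = 17.26

17.26 m


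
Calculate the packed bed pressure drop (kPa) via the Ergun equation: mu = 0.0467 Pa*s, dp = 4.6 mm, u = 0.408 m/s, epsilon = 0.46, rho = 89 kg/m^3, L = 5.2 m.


dp = 4.6 mm = 0.0046 m
Viscous term = 150*0.0467*0.408*(1-0.46)^2 / (0.0046^2*0.46^3) = 404638
Inertial term = 1.75*89*0.408^2*(1-0.46) / (0.0046*0.46^3) = 31268.8
dP/L = 404638 + 31268.8 = 435907 Pa/m
dP = 435907 * 5.2 / 1000 = 2267 kPa

2267 kPa


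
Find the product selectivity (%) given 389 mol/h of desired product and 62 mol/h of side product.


Selectivity = desired / (desired + undesired) * 100
Total products = 389 + 62 = 451 mol/h
S = 389 / 451 * 100
= 0.8625 * 100
= 86.25 %

86.25 %


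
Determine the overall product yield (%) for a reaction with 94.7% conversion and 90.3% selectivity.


Overall yield = conversion (%) * selectivity (%) / 100
Conversion = 94.7%, Selectivity = 90.3%
Y = 94.7 * 90.3 / 100
= 85.5141 %

85.5141 %


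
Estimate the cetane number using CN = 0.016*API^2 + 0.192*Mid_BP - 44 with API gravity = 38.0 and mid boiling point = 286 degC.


CN = 0.016 * 38.0^2 + 0.192 * 286 - 44
CN = 23.104 + 54.912 - 44 = 34.016

34.016


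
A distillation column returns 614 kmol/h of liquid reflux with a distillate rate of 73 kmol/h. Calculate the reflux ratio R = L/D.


Reflux ratio definition: R = L / D (liquid returned / distillate withdrawn)
L = 614 kmol/h, D = 73 kmol/h
R = 614 / 73 = 8.411

8.411


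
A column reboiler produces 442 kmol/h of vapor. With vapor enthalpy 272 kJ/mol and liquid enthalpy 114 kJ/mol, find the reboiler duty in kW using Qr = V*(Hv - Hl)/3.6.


Qr = 442 * (272 - 114) / 3.6 = 442 * 158 / 3.6 = 19400

19400 kW


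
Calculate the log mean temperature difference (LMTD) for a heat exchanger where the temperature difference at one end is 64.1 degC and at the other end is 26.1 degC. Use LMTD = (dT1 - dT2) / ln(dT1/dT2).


LMTD = (dT1 - dT2) / ln(dT1/dT2)
= (64.1 - 26.1) / ln(64.1 / 26.1) = 38 / 0.898509 = 42.29

42.29 degC


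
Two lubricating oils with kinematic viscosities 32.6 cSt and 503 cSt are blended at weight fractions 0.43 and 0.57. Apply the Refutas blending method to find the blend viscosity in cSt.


Refutas method: VBN_i = 14.534*ln(ln(visc_i + 0.8)) + 10.975, blended linearly by mass fraction; since VBN is linear in VBI_i = ln(ln(visc_i + 0.8)) and the fractions sum to 1, blend VBI directly: visc = exp(exp(VBI_blend)) - 0.8
VBI_1 = ln(ln(32.6 + 0.8)) = 1.2552
VBI_2 = ln(ln(503 + 0.8)) = 1.82812
VBI_blend = 0.43 * 1.2552 + 0.57 * 1.82812 = 1.58176
visc_blend = exp(exp(1.58176)) - 0.8 = 128.7

128.7 cSt


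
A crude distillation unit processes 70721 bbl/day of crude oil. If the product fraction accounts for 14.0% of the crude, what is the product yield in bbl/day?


Crude throughput = 70721 bbl/day
Fraction yield = 14.0%
yield = throughput * fraction / 100
yield = 70721 * 14.0 / 100 = 9900.94

9900.94 bbl/day


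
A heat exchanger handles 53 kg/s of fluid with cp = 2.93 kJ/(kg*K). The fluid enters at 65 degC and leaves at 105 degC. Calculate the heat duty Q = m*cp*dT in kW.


Q = m_dot * cp * delta_T
delta_T = 105 - 65 = 40 K
Q = 53 * 2.93 * 40
= 155.29 * 40
= 6211.6 kW

6211.6 kW


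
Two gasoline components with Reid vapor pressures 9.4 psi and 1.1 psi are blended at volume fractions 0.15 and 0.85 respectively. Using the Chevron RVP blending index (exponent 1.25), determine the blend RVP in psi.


Chevron index: RVP_blend = (sum xi*RVPi^1.25)^(1/1.25)
RVP^1.25 terms: 0.15 * 9.4^1.25 + 0.85 * 1.1^1.25 = 3.42643
RVP_blend = 3.42643^(1/1.25) = 2.678

2.678 psi


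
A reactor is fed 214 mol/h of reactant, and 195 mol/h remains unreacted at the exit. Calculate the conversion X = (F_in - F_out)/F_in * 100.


X = (F_in - F_out) / F_in * 100
Moles reacted = 214 - 195 = 19
X = 19 / 214 * 100
= 0.08879 * 100
= 8.879 %

8.879 %


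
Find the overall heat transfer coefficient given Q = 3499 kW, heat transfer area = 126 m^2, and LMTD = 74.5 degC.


From Q = U*A*LMTD, U = Q / (A * LMTD)
U = 3499 / (126 * 74.5) = 3499 / 9387 = 0.3727

0.3727 kW/(m^2*K)


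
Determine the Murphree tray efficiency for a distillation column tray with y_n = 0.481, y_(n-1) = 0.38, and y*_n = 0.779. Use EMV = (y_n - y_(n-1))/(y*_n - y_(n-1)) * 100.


Murphree vapor efficiency: EMV = (y_n - y_(n-1)) / (y*_n - y_(n-1)) * 100
EMV = (0.481 - 0.38) / (0.779 - 0.38) * 100 = 0.101 / 0.399 * 100 = 25.31

25.31 %


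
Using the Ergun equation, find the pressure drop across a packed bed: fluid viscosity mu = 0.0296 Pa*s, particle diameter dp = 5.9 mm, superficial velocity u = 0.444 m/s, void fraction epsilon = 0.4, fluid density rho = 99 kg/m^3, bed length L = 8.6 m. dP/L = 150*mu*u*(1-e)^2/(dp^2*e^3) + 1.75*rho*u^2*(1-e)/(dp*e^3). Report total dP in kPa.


dp = 5.9 mm = 0.0059 m
Viscous term = 150*0.0296*0.444*(1-0.4)^2 / (0.0059^2*0.4^3) = 318555
Inertial term = 1.75*99*0.444^2*(1-0.4) / (0.0059*0.4^3) = 54269.8
dP/L = 318555 + 54269.8 = 372825 Pa/m
dP = 372825 * 8.6 / 1000 = 3206 kPa

3206 kPa


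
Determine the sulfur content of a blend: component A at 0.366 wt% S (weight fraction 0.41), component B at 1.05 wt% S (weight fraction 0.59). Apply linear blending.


Linear sulfur blending: S_blend = x1*S1 + x2*S2
Contribution 1: 0.41 * 0.366 = 0.15006 wt%
Contribution 2: 0.59 * 1.05 = 0.6195 wt%
S_blend = 0.15006 + 0.6195 = 0.76956

0.76956 wt%
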